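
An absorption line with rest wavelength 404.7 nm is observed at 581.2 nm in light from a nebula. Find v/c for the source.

λ'/λ₀ = 1.4361 > 1 (redshift), so the source is receding.
λ'/λ₀ = √((1 + β)/(1 − β)) for a receding source ⇒ β = (r² − 1)/(r² + 1) with r = λ'/λ₀.
β = (2.0625 − 1)/(2.0625 + 1) ≈ 0.347.

0.347c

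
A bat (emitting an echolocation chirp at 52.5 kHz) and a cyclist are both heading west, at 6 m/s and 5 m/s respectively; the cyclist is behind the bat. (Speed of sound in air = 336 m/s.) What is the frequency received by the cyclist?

52.3 kHz

The cyclist is behind, so the bat is moving away from it while the cyclist is moving toward the bat.
With source receding and observer approaching, f' = f · (v + v_o)/(v + v_s).
f' = 52.5 × (336 + 5)/(336 + 6) = 52.5 × 341/342 ≈ 52.3 kHz.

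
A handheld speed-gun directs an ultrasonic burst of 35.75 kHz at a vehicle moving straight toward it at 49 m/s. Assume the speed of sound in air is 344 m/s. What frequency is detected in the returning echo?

47.6 kHz

At the vehicle (a moving observer), f₁ = f₀ · (v + u)/v = 35.75 × 393/344 ≈ 40.8 kHz.
On reflection it acts as a source moving toward the stationary detector: f₂ = f₁ · v/(v − u) = 40.8 × 344/295 ≈ 47.6 kHz.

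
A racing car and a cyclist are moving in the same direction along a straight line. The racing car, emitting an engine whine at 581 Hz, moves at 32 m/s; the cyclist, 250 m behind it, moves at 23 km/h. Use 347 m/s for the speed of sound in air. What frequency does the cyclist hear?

23 km/h = 6.389 m/s.
The cyclist is behind, so the racing car is moving away from it while the cyclist is moving toward the racing car.
General Doppler shift: f' = f · (v + v_o)/(v + v_s).
f' = 581 × (347 + 6.389)/(347 + 32) = 581 × 353.39/379 ≈ 542 Hz.

542 Hz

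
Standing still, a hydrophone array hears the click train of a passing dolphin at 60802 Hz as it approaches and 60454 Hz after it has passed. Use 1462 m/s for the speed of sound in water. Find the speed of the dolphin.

f₁/f₂ = (v + v_s)/(v − v_s), so v_s = v · (f₁ − f₂)/(f₁ + f₂).
v_s = 1462 × (60802 − 60454)/(60802 + 60454) = 1462 × 348/121256 ≈ 4.2 m/s.

4.2 m/s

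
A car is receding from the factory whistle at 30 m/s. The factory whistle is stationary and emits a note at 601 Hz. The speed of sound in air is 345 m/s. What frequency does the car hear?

549 Hz

Moving observer, stationary source: f' = f · (v − v_o)/v.
f' = 601 × (345 − 30)/345 = 601 × 315/345 ≈ 549 Hz.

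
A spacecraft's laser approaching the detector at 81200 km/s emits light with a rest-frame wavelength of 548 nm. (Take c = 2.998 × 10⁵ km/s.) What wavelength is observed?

β = v/c = 81200/299800 = 0.2708.
Relativistic Doppler for wavelength: λ' = λ₀ · √((1 − β)/(1 + β)).
λ' = 548 × √(0.7292/1.2708) = 548 × 0.75747 ≈ 415.1 nm.

415.1 nm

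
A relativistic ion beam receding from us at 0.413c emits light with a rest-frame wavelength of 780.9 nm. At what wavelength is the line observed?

Relativistic Doppler for wavelength: λ' = λ₀ · √((1 + β)/(1 − β)).
λ' = 780.9 × √(1.4130/0.5870) = 780.9 × 1.55150 ≈ 1211.6 nm.

1211.6 nm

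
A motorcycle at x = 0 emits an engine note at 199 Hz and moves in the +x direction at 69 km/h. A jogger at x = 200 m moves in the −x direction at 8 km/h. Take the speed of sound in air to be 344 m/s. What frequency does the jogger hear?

212 Hz

69 km/h = 19.17 m/s; 8 km/h = 2.222 m/s.
The observer lies on the +x side, so the source is heading toward the observer and the observer is heading toward the source.
General Doppler shift: f' = f · (v + v_o)/(v − v_s).
f' = 199 × (344 + 2.222)/(344 − 19.17) = 199 × 346.22/324.83 ≈ 212 Hz.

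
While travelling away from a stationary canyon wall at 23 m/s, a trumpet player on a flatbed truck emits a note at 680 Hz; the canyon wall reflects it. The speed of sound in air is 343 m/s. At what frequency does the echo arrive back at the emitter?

595 Hz

The canyon wall receives the sound from a moving source: f₁ = f₀ · v/(v + v_e) = 680 × 343/366 ≈ 637 Hz.
On the return leg the trumpet player on a flatbed truck is a moving observer: f₂ = f₁ · (v − v_e)/v = 637 × 320/343 ≈ 595 Hz.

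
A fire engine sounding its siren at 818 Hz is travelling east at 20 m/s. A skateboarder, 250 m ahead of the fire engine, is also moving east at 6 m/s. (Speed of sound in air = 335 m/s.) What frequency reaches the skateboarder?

The skateboarder is ahead, so the fire engine is moving toward it while the skateboarder is moving away from the fire engine.
Both move, so f' = f · (v − v_o)/(v − v_s).
f' = 818 × (335 − 6)/(335 − 20) = 818 × 329/315 ≈ 854 Hz.

854 Hz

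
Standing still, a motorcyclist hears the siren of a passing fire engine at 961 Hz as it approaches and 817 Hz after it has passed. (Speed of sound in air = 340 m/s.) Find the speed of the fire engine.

28 m/s

f₁/f₂ = (v + v_s)/(v − v_s), so v_s = v · (f₁ − f₂)/(f₁ + f₂).
v_s = 340 × (961 − 817)/(961 + 817) = 340 × 144/1778 ≈ 28 m/s.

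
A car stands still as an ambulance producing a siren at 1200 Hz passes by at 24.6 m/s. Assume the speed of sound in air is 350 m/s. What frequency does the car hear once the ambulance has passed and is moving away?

Receding: f₂ = f · v/(v + v_s) = 1200 × 350/374.6 ≈ 1121 Hz.

1121 Hz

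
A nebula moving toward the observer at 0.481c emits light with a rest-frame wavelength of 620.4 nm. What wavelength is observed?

367.3 nm

Relativistic Doppler for wavelength: λ' = λ₀ · √((1 − β)/(1 + β)).
λ' = 620.4 × √(0.5190/1.4810) = 620.4 × 0.59198 ≈ 367.3 nm.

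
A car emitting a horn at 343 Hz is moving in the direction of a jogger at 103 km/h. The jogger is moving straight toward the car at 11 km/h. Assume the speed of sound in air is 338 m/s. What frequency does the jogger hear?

378 Hz

103 km/h = 28.61 m/s; 11 km/h = 3.056 m/s.
General Doppler shift: f' = f · (v + v_o)/(v − v_s).
f' = 343 × (338 + 3.056)/(338 − 28.61) = 343 × 341.06/309.39 ≈ 378 Hz.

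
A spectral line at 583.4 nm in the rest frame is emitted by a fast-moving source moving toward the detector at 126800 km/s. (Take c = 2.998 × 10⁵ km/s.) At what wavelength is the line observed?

371.5 nm

β = v/c = 126800/299800 = 0.4229.
Relativistic Doppler for wavelength: λ' = λ₀ · √((1 − β)/(1 + β)).
λ' = 583.4 × √(0.5771/1.4229) = 583.4 × 0.63681 ≈ 371.5 nm.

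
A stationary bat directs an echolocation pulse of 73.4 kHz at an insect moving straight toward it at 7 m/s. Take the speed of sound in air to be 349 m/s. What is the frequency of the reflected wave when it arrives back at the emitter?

At the insect (a moving observer), f₁ = f₀ · (v + u)/v = 73.4 × 356/349 ≈ 74.9 kHz.
The reflection then acts as a moving source: f₂ = f₁ · v/(v − u) ≈ 76.4 kHz.

76.4 kHz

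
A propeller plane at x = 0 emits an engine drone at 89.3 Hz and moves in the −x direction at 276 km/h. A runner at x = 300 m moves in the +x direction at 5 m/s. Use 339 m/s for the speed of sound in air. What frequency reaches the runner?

72 Hz

276 km/h = 76.67 m/s.
The observer lies on the +x side, so the source is heading away from the observer and the observer is heading away from the source.
General Doppler shift: f' = f · (v − v_o)/(v + v_s).
f' = 89.3 × (339 − 5)/(339 + 76.67) = 89.3 × 334/415.67 ≈ 72 Hz.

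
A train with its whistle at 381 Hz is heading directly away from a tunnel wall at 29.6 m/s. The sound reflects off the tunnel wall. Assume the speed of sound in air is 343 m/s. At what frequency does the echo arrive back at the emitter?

320 Hz

The tunnel wall receives the sound from a moving source: f₁ = f₀ · v/(v + v_e) = 381 × 343/372.6 ≈ 351 Hz.
On the return leg the train is a moving observer: f₂ = f₁ · (v − v_e)/v = 351 × 313.4/343 ≈ 320 Hz.
Equivalently f₂ = f₀ · (v − v_e)/(v + v_e).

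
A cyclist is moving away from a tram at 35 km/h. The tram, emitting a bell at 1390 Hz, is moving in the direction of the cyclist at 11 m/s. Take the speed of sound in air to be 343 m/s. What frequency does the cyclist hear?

35 km/h = 9.722 m/s.
With source approaching and observer receding, f' = f · (v − v_o)/(v − v_s).
f' = 1390 × (343 − 9.722)/(343 − 11) = 1390 × 333.28/332 ≈ 1395 Hz.

1395 Hz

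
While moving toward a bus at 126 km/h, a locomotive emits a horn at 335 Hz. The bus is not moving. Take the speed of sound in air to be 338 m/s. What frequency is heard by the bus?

374 Hz

126 km/h = 35 m/s.
Moving source, stationary observer: f' = f · v/(v − v_s) since the source is approaching.
f' = 335 × 338/(338 − 35) = 335 × 338/303 ≈ 374 Hz.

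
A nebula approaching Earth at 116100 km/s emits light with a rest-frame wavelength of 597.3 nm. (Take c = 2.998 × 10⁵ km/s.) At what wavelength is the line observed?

β = v/c = 116100/299800 = 0.3873.
Relativistic Doppler for wavelength: λ' = λ₀ · √((1 − β)/(1 + β)).
λ' = 597.3 × √(0.6127/1.3873) = 597.3 × 0.66460 ≈ 397.0 nm.

397.0 nm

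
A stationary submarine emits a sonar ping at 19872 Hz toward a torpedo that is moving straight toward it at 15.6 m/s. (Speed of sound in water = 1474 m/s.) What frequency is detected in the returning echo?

20297 Hz

The torpedo first receives the wave as a moving observer: f₁ = f₀ · (v + u)/v = 19872 × (1474 + 15.6)/1474 ≈ 20082 Hz.
The reflection then acts as a moving source: f₂ = f₁ · v/(v − u) ≈ 20297 Hz.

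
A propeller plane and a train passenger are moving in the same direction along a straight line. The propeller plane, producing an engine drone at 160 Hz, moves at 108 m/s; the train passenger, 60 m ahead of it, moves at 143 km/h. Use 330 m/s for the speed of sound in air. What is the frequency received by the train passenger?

143 km/h = 39.72 m/s.
The train passenger is ahead, so the propeller plane is moving toward it while the train passenger is moving away from the propeller plane.
General Doppler shift: f' = f · (v − v_o)/(v − v_s).
f' = 160 × (330 − 39.72)/(330 − 108) = 160 × 290.28/222 ≈ 209 Hz.

209 Hz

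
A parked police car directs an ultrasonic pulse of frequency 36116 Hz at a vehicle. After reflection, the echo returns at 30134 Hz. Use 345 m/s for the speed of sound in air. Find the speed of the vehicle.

31 m/s

Double Doppler shift off a moving reflector: f₂ = f₀ · (v + u)/(v − u) (u > 0 toward emitter).
Rearranging, u = v · (f₂ − f₀)/(f₂ + f₀) = 345 × -5982/66250 ≈ -31 m/s.
So the vehicle is moving at 31 m/s away from the emitter.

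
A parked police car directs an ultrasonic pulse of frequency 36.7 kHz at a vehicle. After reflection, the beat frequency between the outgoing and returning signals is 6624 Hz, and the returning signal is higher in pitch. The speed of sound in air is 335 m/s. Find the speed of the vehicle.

Double Doppler shift off a moving reflector: f₂ = f₀ · (v + u)/(v − u) (u > 0 toward emitter).
Returning signal is higher, so f₂ = f₀ + Δf = 36700 + 6624 = 43324 Hz.
Rearranging, u = v · (f₂ − f₀)/(f₂ + f₀) = 335 × 6624/80024 ≈ 28 m/s.
So the vehicle is moving at 28 m/s toward the emitter.

28 m/s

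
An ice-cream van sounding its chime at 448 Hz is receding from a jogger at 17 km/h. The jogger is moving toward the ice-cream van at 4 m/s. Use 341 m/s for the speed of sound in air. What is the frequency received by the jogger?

17 km/h = 4.722 m/s.
Both move, so f' = f · (v + v_o)/(v + v_s).
f' = 448 × (341 + 4)/(341 + 4.722) = 448 × 345/345.72 ≈ 447 Hz.

447 Hz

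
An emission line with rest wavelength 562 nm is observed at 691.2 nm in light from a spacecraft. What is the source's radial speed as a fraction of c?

λ'/λ₀ = 1.2299 > 1 (redshift), so the source is receding.
λ'/λ₀ = √((1 + β)/(1 − β)) for a receding source ⇒ β = (r² − 1)/(r² + 1) with r = λ'/λ₀.
β = (1.5126 − 1)/(1.5126 + 1) ≈ 0.204.

0.204c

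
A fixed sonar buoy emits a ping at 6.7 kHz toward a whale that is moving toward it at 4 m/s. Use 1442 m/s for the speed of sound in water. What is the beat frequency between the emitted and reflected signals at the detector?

37.3 Hz

The whale first receives the wave as a moving observer: f₁ = f₀ · (v + u)/v = 6.7 × (1442 + 4)/1442 ≈ 6.7186 kHz.
On reflection it acts as a source moving toward the stationary detector: f₂ = f₁ · v/(v − u) = 6.7186 × 1442/1438 ≈ 6.7373 kHz.
Equivalently f₂ = f₀ · (v + u)/(v − u).
Beat frequency (with f₀ = 6700 Hz): |f₂ − f₀| = 2u·f₀/(v − u) = 2 × 4 × 6700/1438 ≈ 37.3 Hz.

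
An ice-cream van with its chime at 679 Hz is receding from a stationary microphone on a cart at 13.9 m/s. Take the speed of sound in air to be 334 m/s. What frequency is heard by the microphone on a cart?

652 Hz

Only the source moves, away from the listener, so f' = f · v/(v + v_s).
f' = 679 × 334/(334 + 13.9) = 679 × 334/347.9 ≈ 652 Hz.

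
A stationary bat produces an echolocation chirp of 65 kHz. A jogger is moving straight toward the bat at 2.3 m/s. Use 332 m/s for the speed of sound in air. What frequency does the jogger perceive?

65.5 kHz

Moving observer, stationary source: f' = f · (v + v_o)/v.
f' = 65 × (332 + 2.3)/332 = 65 × 334.3/332 ≈ 65.5 kHz.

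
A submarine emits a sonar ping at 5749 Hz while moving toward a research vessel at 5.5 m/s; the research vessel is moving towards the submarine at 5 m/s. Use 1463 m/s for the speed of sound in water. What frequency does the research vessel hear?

5790 Hz

With source approaching and observer approaching, f' = f · (v + v_o)/(v − v_s).
f' = 5749 × (1463 + 5)/(1463 − 5.5) = 5749 × 1468/1457.5 ≈ 5790 Hz.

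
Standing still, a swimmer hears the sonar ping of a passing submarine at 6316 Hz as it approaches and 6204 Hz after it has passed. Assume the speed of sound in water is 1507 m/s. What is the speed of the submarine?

f₁/f₂ = (v + v_s)/(v − v_s), so v_s = v · (f₁ − f₂)/(f₁ + f₂).
v_s = 1507 × (6316 − 6204)/(6316 + 6204) = 1507 × 112/12520 ≈ 13.5 m/s.

13.5 m/s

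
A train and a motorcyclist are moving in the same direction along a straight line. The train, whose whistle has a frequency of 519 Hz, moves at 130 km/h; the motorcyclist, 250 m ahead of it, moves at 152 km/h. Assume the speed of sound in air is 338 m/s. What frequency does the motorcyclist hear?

130 km/h = 36.11 m/s; 152 km/h = 42.22 m/s.
The motorcyclist is ahead, so the train is moving toward it while the motorcyclist is moving away from the train.
General Doppler shift: f' = f · (v − v_o)/(v − v_s).
f' = 519 × (338 − 42.22)/(338 − 36.11) = 519 × 295.78/301.89 ≈ 508 Hz.

508 Hz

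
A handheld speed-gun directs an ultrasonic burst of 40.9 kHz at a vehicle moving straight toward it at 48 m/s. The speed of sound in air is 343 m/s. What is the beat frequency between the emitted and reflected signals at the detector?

At the vehicle (a moving observer), f₁ = f₀ · (v + u)/v = 40.9 × 391/343 ≈ 46.62 kHz.
On reflection it acts as a source moving toward the stationary detector: f₂ = f₁ · v/(v − u) = 46.62 × 343/295 ≈ 54.21 kHz.
Equivalently f₂ = f₀ · (v + u)/(v − u).
Beat frequency (with f₀ = 40900 Hz): |f₂ − f₀| = 2u·f₀/(v − u) = 2 × 48 × 40900/295 ≈ 13310 Hz.

13310 Hz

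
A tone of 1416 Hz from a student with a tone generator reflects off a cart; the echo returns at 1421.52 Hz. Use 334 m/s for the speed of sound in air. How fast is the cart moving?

Double Doppler shift off a moving reflector: f₂ = f₀ · (v + u)/(v − u) (u > 0 toward emitter).
Rearranging, u = v · (f₂ − f₀)/(f₂ + f₀) = 334 × 5.52/2837.52 ≈ 0.65 m/s.
So the cart is moving at 0.65 m/s toward the emitter.

0.65 m/s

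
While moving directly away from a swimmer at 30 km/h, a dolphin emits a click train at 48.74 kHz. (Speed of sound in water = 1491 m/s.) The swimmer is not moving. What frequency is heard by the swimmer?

30 km/h = 8.333 m/s.
With the source moving away from a stationary observer, f' = f · v/(v + v_s).
f' = 48.74 × 1491/(1491 + 8.333) = 48.74 × 1491/1499 ≈ 48.5 kHz.

48.5 kHz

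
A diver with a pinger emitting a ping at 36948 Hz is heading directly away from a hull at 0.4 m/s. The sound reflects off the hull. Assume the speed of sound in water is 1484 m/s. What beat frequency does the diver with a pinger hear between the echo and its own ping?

19.9 Hz

The hull receives the sound from a moving source: f₁ = f₀ · v/(v + v_e) = 36948 × 1484/1484.4 ≈ 36938.04 Hz.
On the return leg the diver with a pinger is a moving observer: f₂ = f₁ · (v − v_e)/v = 36938.04 × 1483.6/1484 ≈ 36928.09 Hz.
Beat against the emitted tone: |f₂ − f₀| = 2v_e·f₀/(v + v_e) = 2 × 0.4 × 36948/1484.4 ≈ 19.9 Hz.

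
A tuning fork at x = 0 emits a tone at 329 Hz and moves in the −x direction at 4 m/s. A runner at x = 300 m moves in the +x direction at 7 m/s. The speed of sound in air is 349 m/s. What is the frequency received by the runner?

The observer lies on the +x side, so the source is heading away from the observer and the observer is heading away from the source.
Both move, so f' = f · (v − v_o)/(v + v_s).
f' = 329 × (349 − 7)/(349 + 4) = 329 × 342/353 ≈ 319 Hz.

319 Hz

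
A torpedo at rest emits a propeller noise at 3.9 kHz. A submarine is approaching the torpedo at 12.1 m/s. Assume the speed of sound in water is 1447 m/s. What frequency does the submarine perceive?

3.93 kHz

Moving observer, stationary source: f' = f · (v + v_o)/v.
f' = 3.9 × (1447 + 12.1)/1447 = 3.9 × 1459.1/1447 ≈ 3.93 kHz.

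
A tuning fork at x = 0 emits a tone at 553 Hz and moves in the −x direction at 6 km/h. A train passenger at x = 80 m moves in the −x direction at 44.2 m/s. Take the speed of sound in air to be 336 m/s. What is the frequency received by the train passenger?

6 km/h = 1.667 m/s.
The observer lies on the +x side, so the source is heading away from the observer and the observer is heading toward the source.
Both move, so f' = f · (v + v_o)/(v + v_s).
f' = 553 × (336 + 44.2)/(336 + 1.667) = 553 × 380.2/337.67 ≈ 623 Hz.

623 Hz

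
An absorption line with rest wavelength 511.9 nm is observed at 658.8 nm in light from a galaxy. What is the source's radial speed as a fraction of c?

λ'/λ₀ = 1.2870 > 1 (redshift), so the source is receding.
λ'/λ₀ = √((1 + β)/(1 − β)) for a receding source ⇒ β = (r² − 1)/(r² + 1) with r = λ'/λ₀.
β = (1.6563 − 1)/(1.6563 + 1) ≈ 0.247.

0.247c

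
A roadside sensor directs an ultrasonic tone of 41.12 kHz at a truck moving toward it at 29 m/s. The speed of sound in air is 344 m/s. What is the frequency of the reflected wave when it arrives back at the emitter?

At the truck (a moving observer), f₁ = f₀ · (v + u)/v = 41.12 × 373/344 ≈ 44.6 kHz.
On reflection it acts as a source moving toward the stationary detector: f₂ = f₁ · v/(v − u) = 44.6 × 344/315 ≈ 48.7 kHz.
Equivalently f₂ = f₀ · (v + u)/(v − u).

48.7 kHz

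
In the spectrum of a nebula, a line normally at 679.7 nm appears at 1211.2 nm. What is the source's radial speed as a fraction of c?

0.521c

λ'/λ₀ = 1.7820 > 1 (redshift), so the source is receding.
λ'/λ₀ = √((1 + β)/(1 − β)) for a receding source ⇒ β = (r² − 1)/(r² + 1) with r = λ'/λ₀.
β = (3.1754 − 1)/(3.1754 + 1) ≈ 0.521.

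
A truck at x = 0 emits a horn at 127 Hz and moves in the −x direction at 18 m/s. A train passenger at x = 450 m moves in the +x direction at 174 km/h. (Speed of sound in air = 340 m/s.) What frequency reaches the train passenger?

174 km/h = 48.33 m/s.
The observer lies on the +x side, so the source is heading away from the observer and the observer is heading away from the source.
Both move, so f' = f · (v − v_o)/(v + v_s).
f' = 127 × (340 − 48.33)/(340 + 18) = 127 × 291.67/358 ≈ 103 Hz.

103 Hz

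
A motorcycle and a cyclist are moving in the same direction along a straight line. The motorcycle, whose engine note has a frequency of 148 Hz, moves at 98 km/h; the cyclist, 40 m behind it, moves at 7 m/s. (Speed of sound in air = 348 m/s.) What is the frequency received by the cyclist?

140 Hz

98 km/h = 27.22 m/s.
The cyclist is behind, so the motorcycle is moving away from it while the cyclist is moving toward the motorcycle.
General Doppler shift: f' = f · (v + v_o)/(v + v_s).
f' = 148 × (348 + 7)/(348 + 27.22) = 148 × 355/375.22 ≈ 140 Hz.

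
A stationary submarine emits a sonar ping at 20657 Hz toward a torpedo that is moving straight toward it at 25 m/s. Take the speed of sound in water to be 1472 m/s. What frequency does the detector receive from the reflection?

21371 Hz

At the torpedo (a moving observer), f₁ = f₀ · (v + u)/v = 20657 × 1497/1472 ≈ 21008 Hz.
The reflection then acts as a moving source: f₂ = f₁ · v/(v − u) ≈ 21371 Hz.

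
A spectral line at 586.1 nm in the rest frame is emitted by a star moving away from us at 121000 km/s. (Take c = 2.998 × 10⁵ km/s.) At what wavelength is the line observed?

β = v/c = 121000/299800 = 0.4036.
Relativistic Doppler for wavelength: λ' = λ₀ · √((1 + β)/(1 − β)).
λ' = 586.1 × √(1.4036/0.5964) = 586.1 × 1.53410 ≈ 899.1 nm.

899.1 nm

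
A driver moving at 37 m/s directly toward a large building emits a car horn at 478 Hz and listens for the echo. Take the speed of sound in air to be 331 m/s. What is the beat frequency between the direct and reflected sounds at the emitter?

The large building receives the sound from a moving source: f₁ = f₀ · v/(v − v_e) = 478 × 331/294 ≈ 538.2 Hz.
On the return leg the driver is a moving observer: f₂ = f₁ · (v + v_e)/v = 538.2 × 368/331 ≈ 598.3 Hz.
Beat against the emitted tone: |f₂ − f₀| = 2v_e·f₀/(v − v_e) = 2 × 37 × 478/294 ≈ 120 Hz.

120 Hz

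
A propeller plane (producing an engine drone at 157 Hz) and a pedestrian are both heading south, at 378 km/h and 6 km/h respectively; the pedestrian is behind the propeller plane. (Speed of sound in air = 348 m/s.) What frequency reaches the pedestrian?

121 Hz

378 km/h = 105 m/s; 6 km/h = 1.667 m/s.
The pedestrian is behind, so the propeller plane is moving away from it while the pedestrian is moving toward the propeller plane.
With source receding and observer approaching, f' = f · (v + v_o)/(v + v_s).
f' = 157 × (348 + 1.667)/(348 + 105) = 157 × 349.67/453 ≈ 121 Hz.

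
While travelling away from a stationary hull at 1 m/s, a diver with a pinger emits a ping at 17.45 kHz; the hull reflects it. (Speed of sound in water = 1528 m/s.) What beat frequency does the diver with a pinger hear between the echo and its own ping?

22.8 Hz

The hull receives the sound from a moving source: f₁ = f₀ · v/(v + v_e) = 17.45 × 1528/1529 ≈ 17.4386 kHz.
On the return leg the diver with a pinger is a moving observer: f₂ = f₁ · (v − v_e)/v = 17.4386 × 1527/1528 ≈ 17.4272 kHz.
Beat against the emitted tone (with f₀ = 17450 Hz): |f₂ − f₀| = 2v_e·f₀/(v + v_e) = 2 × 1 × 17450/1529 ≈ 22.8 Hz.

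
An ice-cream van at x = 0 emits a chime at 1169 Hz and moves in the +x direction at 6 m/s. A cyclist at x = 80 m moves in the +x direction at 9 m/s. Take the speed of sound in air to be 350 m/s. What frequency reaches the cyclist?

1159 Hz

The observer lies on the +x side, so the source is heading toward the observer and the observer is heading away from the source.
Both move, so f' = f · (v − v_o)/(v − v_s).
f' = 1169 × (350 − 9)/(350 − 6) = 1169 × 341/344 ≈ 1159 Hz.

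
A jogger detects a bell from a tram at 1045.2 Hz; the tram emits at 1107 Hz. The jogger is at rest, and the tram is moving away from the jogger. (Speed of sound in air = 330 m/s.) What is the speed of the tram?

f' = f · v/(v + v_s) ⇒ v_s = v · |1 − f/f'|.
v_s = 330 × |1 − 1107/1045.2| = 330 × 0.05913 ≈ 19.5 m/s.

19.5 m/s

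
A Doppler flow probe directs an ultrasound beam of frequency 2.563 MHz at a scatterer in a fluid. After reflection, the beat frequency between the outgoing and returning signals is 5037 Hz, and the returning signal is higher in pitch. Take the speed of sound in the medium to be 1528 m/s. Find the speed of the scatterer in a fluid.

1.50 m/s

Double Doppler shift off a moving reflector: f₂ = f₀ · (v + u)/(v − u) (u > 0 toward emitter).
Returning signal is higher, so f₂ = f₀ + Δf = 2563000 + 5037 = 2568037 Hz.
Rearranging, u = v · (f₂ − f₀)/(f₂ + f₀) = 1528 × 5037/5131037 ≈ 1.50 m/s.
So the scatterer in a fluid is moving at 1.50 m/s toward the emitter.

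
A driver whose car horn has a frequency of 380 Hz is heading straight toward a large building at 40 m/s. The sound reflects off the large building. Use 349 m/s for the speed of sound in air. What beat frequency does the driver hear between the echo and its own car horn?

The large building receives the sound from a moving source: f₁ = f₀ · v/(v − v_e) = 380 × 349/309 ≈ 429.2 Hz.
On the return leg the driver is a moving observer: f₂ = f₁ · (v + v_e)/v = 429.2 × 389/349 ≈ 478.4 Hz.
Equivalently f₂ = f₀ · (v + v_e)/(v − v_e).
Beat against the emitted tone: |f₂ − f₀| = 2v_e·f₀/(v − v_e) = 2 × 40 × 380/309 ≈ 98 Hz.

98 Hz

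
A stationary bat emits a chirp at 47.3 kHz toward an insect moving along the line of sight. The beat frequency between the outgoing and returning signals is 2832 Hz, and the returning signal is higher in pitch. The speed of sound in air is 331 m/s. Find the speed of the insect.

Double Doppler shift off a moving reflector: f₂ = f₀ · (v + u)/(v − u) (u > 0 toward emitter).
Returning signal is higher, so f₂ = f₀ + Δf = 47300 + 2832 = 50132 Hz.
Rearranging, u = v · (f₂ − f₀)/(f₂ + f₀) = 331 × 2832/97432 ≈ 9.6 m/s.
So the insect is moving at 9.6 m/s toward the emitter.

9.6 m/s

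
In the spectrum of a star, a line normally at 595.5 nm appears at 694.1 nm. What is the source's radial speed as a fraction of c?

λ'/λ₀ = 1.1656 > 1 (redshift), so the source is receding.
λ'/λ₀ = √((1 + β)/(1 − β)) for a receding source ⇒ β = (r² − 1)/(r² + 1) with r = λ'/λ₀.
β = (1.3586 − 1)/(1.3586 + 1) ≈ 0.152.

0.152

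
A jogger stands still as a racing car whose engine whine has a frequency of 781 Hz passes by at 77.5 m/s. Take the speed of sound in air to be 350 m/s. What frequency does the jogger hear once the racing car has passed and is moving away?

639 Hz

Receding: f₂ = f · v/(v + v_s) = 781 × 350/427.5 ≈ 639 Hz.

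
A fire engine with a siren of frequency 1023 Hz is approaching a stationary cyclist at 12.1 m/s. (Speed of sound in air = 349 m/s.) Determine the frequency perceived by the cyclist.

Moving source, stationary observer: f' = f · v/(v − v_s) since the source is approaching.
f' = 1023 × 349/(349 − 12.1) = 1023 × 349/336.9 ≈ 1060 Hz.

1060 Hz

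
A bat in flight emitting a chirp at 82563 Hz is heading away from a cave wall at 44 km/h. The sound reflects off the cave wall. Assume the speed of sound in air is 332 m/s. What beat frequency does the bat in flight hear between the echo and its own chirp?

5863 Hz

44 km/h = 12.22 m/s.
The cave wall receives the sound from a moving source: f₁ = f₀ · v/(v + v_e) = 82563 × 332/344.22 ≈ 79631 Hz.
On the return leg the bat in flight is a moving observer: f₂ = f₁ · (v − v_e)/v = 79631 × 319.78/332 ≈ 76700 Hz.
Equivalently f₂ = f₀ · (v − v_e)/(v + v_e).
Beat against the emitted tone: |f₂ − f₀| = 2v_e·f₀/(v + v_e) = 2 × 12.22 × 82563/344.22 ≈ 5863 Hz.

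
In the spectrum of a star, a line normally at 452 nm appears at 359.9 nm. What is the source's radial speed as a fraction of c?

0.224c

λ'/λ₀ = 0.7962 < 1 (blueshift), so the source is approaching.
λ'/λ₀ = √((1 − β)/(1 + β)) for an approaching source ⇒ β = (1 − r²)/(1 + r²) with r = λ'/λ₀.
β = (1 − 0.6340)/(1 + 0.6340) ≈ 0.224.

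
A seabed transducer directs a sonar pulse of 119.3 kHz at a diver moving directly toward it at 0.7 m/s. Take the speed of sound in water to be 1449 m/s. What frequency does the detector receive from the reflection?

The diver first receives the wave as a moving observer: f₁ = f₀ · (v + u)/v = 119.3 × (1449 + 0.7)/1449 ≈ 119.4 kHz.
The reflection then acts as a moving source: f₂ = f₁ · v/(v − u) ≈ 119.4 kHz.
Equivalently f₂ = f₀ · (v + u)/(v − u).

119.4 kHz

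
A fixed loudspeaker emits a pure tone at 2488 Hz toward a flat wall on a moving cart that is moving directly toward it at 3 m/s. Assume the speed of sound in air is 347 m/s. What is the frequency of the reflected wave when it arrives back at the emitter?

2531 Hz

At the flat wall on a moving cart (a moving observer), f₁ = f₀ · (v + u)/v = 2488 × 350/347 ≈ 2510 Hz.
The reflection then acts as a moving source: f₂ = f₁ · v/(v − u) ≈ 2531 Hz.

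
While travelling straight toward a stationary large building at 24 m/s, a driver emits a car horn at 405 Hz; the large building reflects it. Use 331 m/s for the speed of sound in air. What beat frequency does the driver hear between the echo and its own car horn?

The large building receives the sound from a moving source: f₁ = f₀ · v/(v − v_e) = 405 × 331/307 ≈ 436.7 Hz.
On the return leg the driver is a moving observer: f₂ = f₁ · (v + v_e)/v = 436.7 × 355/331 ≈ 468.3 Hz.
Beat against the emitted tone: |f₂ − f₀| = 2v_e·f₀/(v − v_e) = 2 × 24 × 405/307 ≈ 63 Hz.

63 Hz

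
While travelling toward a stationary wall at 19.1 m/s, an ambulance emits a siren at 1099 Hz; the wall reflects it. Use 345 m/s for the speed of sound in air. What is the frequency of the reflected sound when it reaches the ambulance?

The wall receives the sound from a moving source: f₁ = f₀ · v/(v − v_e) = 1099 × 345/325.9 ≈ 1163 Hz.
On the return leg the ambulance is a moving observer: f₂ = f₁ · (v + v_e)/v = 1163 × 364.1/345 ≈ 1228 Hz.

1228 Hz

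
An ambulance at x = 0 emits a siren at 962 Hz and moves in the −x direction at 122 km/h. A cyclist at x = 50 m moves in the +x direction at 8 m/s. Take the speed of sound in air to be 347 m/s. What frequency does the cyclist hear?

122 km/h = 33.89 m/s.
The observer lies on the +x side, so the source is heading away from the observer and the observer is heading away from the source.
General Doppler shift: f' = f · (v − v_o)/(v + v_s).
f' = 962 × (347 − 8)/(347 + 33.89) = 962 × 339/380.89 ≈ 856 Hz.

856 Hz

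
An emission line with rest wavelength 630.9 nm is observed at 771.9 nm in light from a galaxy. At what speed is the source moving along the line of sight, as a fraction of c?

0.199c

λ'/λ₀ = 1.2235 > 1 (redshift), so the source is receding.
λ'/λ₀ = √((1 + β)/(1 − β)) for a receding source ⇒ β = (r² − 1)/(r² + 1) with r = λ'/λ₀.
β = (1.4969 − 1)/(1.4969 + 1) ≈ 0.199.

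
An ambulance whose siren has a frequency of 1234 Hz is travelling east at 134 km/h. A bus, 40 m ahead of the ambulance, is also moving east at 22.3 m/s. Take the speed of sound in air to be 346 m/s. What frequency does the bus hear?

134 km/h = 37.22 m/s.
The bus is ahead, so the ambulance is moving toward it while the bus is moving away from the ambulance.
Both move, so f' = f · (v − v_o)/(v − v_s).
f' = 1234 × (346 − 22.3)/(346 − 37.22) = 1234 × 323.7/308.78 ≈ 1294 Hz.

1294 Hz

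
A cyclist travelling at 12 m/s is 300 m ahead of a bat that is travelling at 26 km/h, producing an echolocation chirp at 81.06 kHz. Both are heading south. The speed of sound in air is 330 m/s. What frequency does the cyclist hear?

26 km/h = 7.222 m/s.
The cyclist is ahead, so the bat is moving toward it while the cyclist is moving away from the bat.
Both move, so f' = f · (v − v_o)/(v − v_s).
f' = 81.06 × (330 − 12)/(330 − 7.222) = 81.06 × 318/322.78 ≈ 79.9 kHz.

79.9 kHz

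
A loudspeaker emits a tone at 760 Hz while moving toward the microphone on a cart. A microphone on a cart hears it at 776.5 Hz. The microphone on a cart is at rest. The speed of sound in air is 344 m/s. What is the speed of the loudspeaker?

f' = f · v/(v − v_s) ⇒ v_s = v · |1 − f/f'|.
v_s = 344 × |1 − 760/776.5| = 344 × 0.02125 ≈ 7.3 m/s.

7.3 m/s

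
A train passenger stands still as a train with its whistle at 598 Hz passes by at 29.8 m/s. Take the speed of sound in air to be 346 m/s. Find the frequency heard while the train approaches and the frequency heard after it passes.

654 Hz approaching; 551 Hz receding

Approaching: f₁ = f · v/(v − v_s) = 598 × 346/316.2 ≈ 654 Hz.
Receding: f₂ = f · v/(v + v_s) = 598 × 346/375.8 ≈ 551 Hz.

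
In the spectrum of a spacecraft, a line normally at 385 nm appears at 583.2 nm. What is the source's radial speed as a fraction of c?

0.393

λ'/λ₀ = 1.5148 > 1 (redshift), so the source is receding.
λ'/λ₀ = √((1 + β)/(1 − β)) for a receding source ⇒ β = (r² − 1)/(r² + 1) with r = λ'/λ₀.
β = (2.2946 − 1)/(2.2946 + 1) ≈ 0.393.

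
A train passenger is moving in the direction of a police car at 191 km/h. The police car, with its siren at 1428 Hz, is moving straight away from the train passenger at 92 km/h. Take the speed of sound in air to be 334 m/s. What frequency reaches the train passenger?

1537 Hz

92 km/h = 25.56 m/s; 191 km/h = 53.06 m/s.
With source receding and observer approaching, f' = f · (v + v_o)/(v + v_s).
f' = 1428 × (334 + 53.06)/(334 + 25.56) = 1428 × 387.06/359.56 ≈ 1537 Hz.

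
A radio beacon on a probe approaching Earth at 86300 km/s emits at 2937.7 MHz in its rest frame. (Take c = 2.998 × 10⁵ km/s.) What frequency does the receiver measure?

β = v/c = 86300/299800 = 0.2879.
Relativistic Doppler for frequency: f' = f₀ · √((1 + β)/(1 − β)).
f' = 2937.7 × √(1.2879/0.7121) = 2937.7 × 1.34478 ≈ 3950.6 MHz.

3950.6 MHz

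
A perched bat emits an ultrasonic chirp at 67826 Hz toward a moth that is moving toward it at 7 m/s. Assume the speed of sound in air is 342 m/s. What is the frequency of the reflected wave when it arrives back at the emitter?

70661 Hz

At the moth (a moving observer), f₁ = f₀ · (v + u)/v = 67826 × 349/342 ≈ 69214 Hz.
The reflection then acts as a moving source: f₂ = f₁ · v/(v − u) ≈ 70661 Hz.
Equivalently f₂ = f₀ · (v + u)/(v − u).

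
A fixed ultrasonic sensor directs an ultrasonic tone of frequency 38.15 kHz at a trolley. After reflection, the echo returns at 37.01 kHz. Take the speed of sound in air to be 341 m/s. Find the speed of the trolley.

Double Doppler shift off a moving reflector: f₂ = f₀ · (v + u)/(v − u) (u > 0 toward emitter).
Rearranging, u = v · (f₂ − f₀)/(f₂ + f₀) = 341 × -1.14/75.16 ≈ -5.2 m/s.
So the trolley is moving at 5.2 m/s away from the emitter.

5.2 m/s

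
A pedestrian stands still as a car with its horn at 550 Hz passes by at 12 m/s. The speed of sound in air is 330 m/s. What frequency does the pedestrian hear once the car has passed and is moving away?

Receding: f₂ = f · v/(v + v_s) = 550 × 330/342 ≈ 531 Hz.

531 Hz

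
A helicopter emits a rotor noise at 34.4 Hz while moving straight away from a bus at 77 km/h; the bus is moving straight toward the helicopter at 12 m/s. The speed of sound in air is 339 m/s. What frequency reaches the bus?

33.5 Hz

77 km/h = 21.39 m/s.
General Doppler shift: f' = f · (v + v_o)/(v + v_s).
f' = 34.4 × (339 + 12)/(339 + 21.39) = 34.4 × 351/360.39 ≈ 33.5 Hz.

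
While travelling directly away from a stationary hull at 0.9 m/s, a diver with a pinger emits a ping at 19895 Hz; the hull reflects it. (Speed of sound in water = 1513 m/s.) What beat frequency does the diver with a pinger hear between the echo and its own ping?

23.7 Hz

The hull receives the sound from a moving source: f₁ = f₀ · v/(v + v_e) = 19895 × 1513/1513.9 ≈ 19883.2 Hz.
On the return leg the diver with a pinger is a moving observer: f₂ = f₁ · (v − v_e)/v = 19883.2 × 1512.1/1513 ≈ 19871.3 Hz.
Equivalently f₂ = f₀ · (v − v_e)/(v + v_e).
Beat against the emitted tone: |f₂ − f₀| = 2v_e·f₀/(v + v_e) = 2 × 0.9 × 19895/1513.9 ≈ 23.7 Hz.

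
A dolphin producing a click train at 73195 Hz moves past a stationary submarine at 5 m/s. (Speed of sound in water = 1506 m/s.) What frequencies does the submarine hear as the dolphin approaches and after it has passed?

Approaching: f₁ = f · v/(v − v_s) = 73195 × 1506/1501 ≈ 73439 Hz.
Receding: f₂ = f · v/(v + v_s) = 73195 × 1506/1511 ≈ 72953 Hz.

73439 Hz approaching; 72953 Hz receding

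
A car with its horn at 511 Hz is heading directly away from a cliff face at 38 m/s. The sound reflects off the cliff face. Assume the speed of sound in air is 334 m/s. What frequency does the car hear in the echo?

The cliff face receives the sound from a moving source: f₁ = f₀ · v/(v + v_e) = 511 × 334/372 ≈ 459 Hz.
On the return leg the car is a moving observer: f₂ = f₁ · (v − v_e)/v = 459 × 296/334 ≈ 407 Hz.

407 Hz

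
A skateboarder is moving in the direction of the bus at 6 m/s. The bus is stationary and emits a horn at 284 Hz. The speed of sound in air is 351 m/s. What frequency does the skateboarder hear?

289 Hz

Only the observer moves, toward the source, so f' = f · (v + v_o)/v.
f' = 284 × (351 + 6)/351 = 284 × 357/351 ≈ 289 Hz.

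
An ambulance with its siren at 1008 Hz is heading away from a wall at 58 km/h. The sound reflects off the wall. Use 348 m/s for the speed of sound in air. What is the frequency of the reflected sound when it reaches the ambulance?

919 Hz

58 km/h = 16.11 m/s.
The wall receives the sound from a moving source: f₁ = f₀ · v/(v + v_e) = 1008 × 348/364.11 ≈ 963 Hz.
On the return leg the ambulance is a moving observer: f₂ = f₁ · (v − v_e)/v = 963 × 331.89/348 ≈ 919 Hz.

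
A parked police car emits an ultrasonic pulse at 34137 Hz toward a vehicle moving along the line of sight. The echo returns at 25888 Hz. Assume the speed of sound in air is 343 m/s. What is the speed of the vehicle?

47 m/s

Double Doppler shift off a moving reflector: f₂ = f₀ · (v + u)/(v − u) (u > 0 toward emitter).
Rearranging, u = v · (f₂ − f₀)/(f₂ + f₀) = 343 × -8249/60025 ≈ -47 m/s.
So the vehicle is moving at 47 m/s away from the emitter.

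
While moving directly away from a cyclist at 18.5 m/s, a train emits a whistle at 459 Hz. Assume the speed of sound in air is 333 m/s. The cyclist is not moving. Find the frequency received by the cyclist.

435 Hz

With the source moving away from a stationary observer, f' = f · v/(v + v_s).
f' = 459 × 333/(333 + 18.5) = 459 × 333/351.5 ≈ 435 Hz.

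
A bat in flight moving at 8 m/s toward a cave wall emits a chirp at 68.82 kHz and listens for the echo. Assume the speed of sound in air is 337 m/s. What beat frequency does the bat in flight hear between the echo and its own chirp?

The cave wall receives the sound from a moving source: f₁ = f₀ · v/(v − v_e) = 68.82 × 337/329 ≈ 70.49 kHz.
On the return leg the bat in flight is a moving observer: f₂ = f₁ · (v + v_e)/v = 70.49 × 345/337 ≈ 72.17 kHz.
Beat against the emitted tone (with f₀ = 68820 Hz): |f₂ − f₀| = 2v_e·f₀/(v − v_e) = 2 × 8 × 68820/329 ≈ 3347 Hz.

3347 Hz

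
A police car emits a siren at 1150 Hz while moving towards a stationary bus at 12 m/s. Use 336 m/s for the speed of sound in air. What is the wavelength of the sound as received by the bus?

28.2 cm

Moving source, stationary observer: f' = f · v/(v − v_s) since the source is approaching.
f' = 1150 × 336/(336 − 12) ≈ 1193 Hz.
λ' = v/f' = 336/1192.59 ≈ 28.2 cm.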